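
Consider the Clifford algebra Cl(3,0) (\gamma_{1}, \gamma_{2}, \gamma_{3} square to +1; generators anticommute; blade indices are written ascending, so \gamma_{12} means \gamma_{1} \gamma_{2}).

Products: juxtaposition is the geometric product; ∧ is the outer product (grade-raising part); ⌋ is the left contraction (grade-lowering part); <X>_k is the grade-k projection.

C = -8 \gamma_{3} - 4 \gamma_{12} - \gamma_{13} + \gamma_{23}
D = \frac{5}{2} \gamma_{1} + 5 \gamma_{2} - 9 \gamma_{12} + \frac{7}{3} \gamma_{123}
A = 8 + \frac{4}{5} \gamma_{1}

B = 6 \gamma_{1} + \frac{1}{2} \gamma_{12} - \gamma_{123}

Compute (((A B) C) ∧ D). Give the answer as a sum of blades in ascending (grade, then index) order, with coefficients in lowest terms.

step 1: \frac{24}{5} + 48 \gamma_{1} + \frac{2}{5} \gamma_{2} + 4 \gamma_{12} - \frac{4}{5} \gamma_{23} - 8 \gamma_{123}
step 2: \frac{84}{5} + \frac{48}{5} \gamma_{1} - \frac{888}{5} \gamma_{2} - 118 \gamma_{3} + \frac{228}{5} \gamma_{12} - 388 \gamma_{13} + \frac{28}{5} \gamma_{23} + \frac{82}{5} \gamma_{123}
step 3: 42 \gamma_{1} + 84 \gamma_{2} + \frac{1704}{5} \gamma_{12} + 295 \gamma_{13} + 590 \gamma_{23} + \frac{15276}{5} \gamma_{123}
Answer: 42 \gamma_{1} + 84 \gamma_{2} + \frac{1704}{5} \gamma_{12} + 295 \gamma_{13} + 590 \gamma_{23} + \frac{15276}{5} \gamma_{123}


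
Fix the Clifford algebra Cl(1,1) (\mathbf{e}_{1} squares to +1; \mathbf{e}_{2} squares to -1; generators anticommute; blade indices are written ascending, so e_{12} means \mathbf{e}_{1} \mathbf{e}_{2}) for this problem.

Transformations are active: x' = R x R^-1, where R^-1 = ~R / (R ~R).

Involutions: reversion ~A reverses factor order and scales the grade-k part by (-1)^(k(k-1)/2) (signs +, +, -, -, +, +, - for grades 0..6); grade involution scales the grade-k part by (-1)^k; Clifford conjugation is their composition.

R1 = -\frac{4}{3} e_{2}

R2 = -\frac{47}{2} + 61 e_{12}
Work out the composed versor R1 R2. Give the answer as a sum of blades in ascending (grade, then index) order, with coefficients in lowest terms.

Distribute over the terms of R1 (each basis-blade product reordered to ascending indices, repeated generators contracted through their squares):
(-\frac{4}{3} e_{2}) R2 = -\frac{244}{3} e_{1} + \frac{94}{3} e_{2}
Answer: -\frac{244}{3} e_{1} + \frac{94}{3} e_{2}


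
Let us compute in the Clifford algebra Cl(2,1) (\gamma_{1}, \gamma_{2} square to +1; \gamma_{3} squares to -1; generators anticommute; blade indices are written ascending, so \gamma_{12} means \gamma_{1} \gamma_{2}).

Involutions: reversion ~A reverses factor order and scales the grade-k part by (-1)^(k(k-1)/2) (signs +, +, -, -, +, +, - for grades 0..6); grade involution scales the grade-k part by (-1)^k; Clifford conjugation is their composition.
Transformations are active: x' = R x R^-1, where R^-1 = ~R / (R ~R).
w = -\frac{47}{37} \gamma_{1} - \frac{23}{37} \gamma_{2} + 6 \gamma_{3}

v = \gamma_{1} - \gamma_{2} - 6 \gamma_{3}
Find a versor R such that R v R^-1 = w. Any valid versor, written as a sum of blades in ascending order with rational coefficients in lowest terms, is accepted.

A norm check does it: q(v) = q(w) = -34, hence R = v + w = -\frac{10}{37} \gamma_{1} - \frac{60}{37} \gamma_{2} realises the map — parallel part kept, (v - w)/2 negated, v carried to w.
Answer: -\frac{10}{37} \gamma_{1} - \frac{60}{37} \gamma_{2}


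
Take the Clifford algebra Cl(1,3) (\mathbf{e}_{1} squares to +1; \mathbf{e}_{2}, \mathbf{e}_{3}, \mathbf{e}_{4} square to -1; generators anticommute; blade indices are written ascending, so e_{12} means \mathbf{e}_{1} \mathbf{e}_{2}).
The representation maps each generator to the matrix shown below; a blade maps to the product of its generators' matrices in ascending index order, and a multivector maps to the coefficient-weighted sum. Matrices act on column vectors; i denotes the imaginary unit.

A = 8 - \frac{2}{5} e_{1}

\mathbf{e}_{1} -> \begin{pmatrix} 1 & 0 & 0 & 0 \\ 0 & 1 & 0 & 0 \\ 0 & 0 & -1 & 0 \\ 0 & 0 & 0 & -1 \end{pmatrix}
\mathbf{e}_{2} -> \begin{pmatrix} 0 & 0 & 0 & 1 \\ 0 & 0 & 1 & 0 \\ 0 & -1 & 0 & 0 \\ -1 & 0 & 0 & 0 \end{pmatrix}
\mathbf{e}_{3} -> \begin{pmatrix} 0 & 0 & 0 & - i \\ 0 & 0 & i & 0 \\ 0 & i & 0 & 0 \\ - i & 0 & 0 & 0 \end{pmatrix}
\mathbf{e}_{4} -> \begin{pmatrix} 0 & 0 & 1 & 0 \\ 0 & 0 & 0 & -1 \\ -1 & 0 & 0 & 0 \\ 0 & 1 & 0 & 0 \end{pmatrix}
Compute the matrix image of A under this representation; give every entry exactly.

M = (8)*1 + (-\frac{2}{5})*rho(e_{1}), summed entrywise (1 is the identity matrix):
Answer: \begin{pmatrix} \frac{38}{5} & 0 & 0 & 0 \\ 0 & \frac{38}{5} & 0 & 0 \\ 0 & 0 & \frac{42}{5} & 0 \\ 0 & 0 & 0 & \frac{42}{5} \end{pmatrix}


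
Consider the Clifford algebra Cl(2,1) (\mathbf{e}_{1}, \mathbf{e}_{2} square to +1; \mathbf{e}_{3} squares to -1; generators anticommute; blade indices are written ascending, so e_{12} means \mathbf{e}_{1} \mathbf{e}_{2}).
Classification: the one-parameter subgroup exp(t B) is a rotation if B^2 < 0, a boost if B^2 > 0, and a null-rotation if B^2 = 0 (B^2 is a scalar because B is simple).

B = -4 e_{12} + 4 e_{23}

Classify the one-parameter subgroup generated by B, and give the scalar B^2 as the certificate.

B^2 term by term: the squares give (-4)^2*(e_{12})^2 + (4)^2*(e_{23})^2 = 16*(-1) + 16*(+1) = 0 (each basis 2-blade squares to minus the product of its generators' squares); cross terms between blades sharing an index anticommute and cancel. So B^2 = 0.
Answer: null-rotation, certificate B^2 = 0. Certificate logic: 0 is a conjugation-invariant scalar, so its sign fixes rotation versus boost versus null-rotation outright.


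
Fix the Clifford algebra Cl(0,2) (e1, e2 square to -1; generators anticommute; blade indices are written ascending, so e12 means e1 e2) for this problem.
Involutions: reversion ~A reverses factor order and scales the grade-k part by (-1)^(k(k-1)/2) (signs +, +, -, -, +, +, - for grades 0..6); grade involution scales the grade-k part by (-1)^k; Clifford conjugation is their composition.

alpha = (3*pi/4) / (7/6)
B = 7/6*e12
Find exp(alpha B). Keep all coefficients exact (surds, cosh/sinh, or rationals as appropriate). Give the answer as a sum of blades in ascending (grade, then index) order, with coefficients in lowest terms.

B^2 = (7/6)^2*(e12)^2 = 49/36*(-1) = -49/36 (a basis 2-blade squares to minus the product of its generators' squares).
B^2 = -49/36 — circular case — the even/odd split gives cos and sin: l = 7/6, alpha*l = 3*pi/4, so exp(alpha B) = cos(3*pi/4) + (sin(3*pi/4)/(7/6))*B = -sqrt(2)/2 + (3*sqrt(2)/7)*B.
Answer: -sqrt(2)/2 + sqrt(2)/2*e12


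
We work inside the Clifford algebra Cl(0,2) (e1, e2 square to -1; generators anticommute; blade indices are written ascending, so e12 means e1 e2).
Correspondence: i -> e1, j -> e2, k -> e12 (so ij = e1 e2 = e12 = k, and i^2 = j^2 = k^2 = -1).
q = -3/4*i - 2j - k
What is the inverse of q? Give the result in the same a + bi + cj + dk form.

In blades: q = -3/4*e1 - 2*e2 - e12.
With qbar = 3/4*e1 + 2*e2 + e12 (scalar fixed, mapped units negated), q qbar = 89/16 (the sum of squared coefficients), so q^-1 = qbar / (89/16) = 12/89*e1 + 32/89*e2 + 16/89*e12; translating back:
Answer: 12/89*i + 32/89*j + 16/89*k


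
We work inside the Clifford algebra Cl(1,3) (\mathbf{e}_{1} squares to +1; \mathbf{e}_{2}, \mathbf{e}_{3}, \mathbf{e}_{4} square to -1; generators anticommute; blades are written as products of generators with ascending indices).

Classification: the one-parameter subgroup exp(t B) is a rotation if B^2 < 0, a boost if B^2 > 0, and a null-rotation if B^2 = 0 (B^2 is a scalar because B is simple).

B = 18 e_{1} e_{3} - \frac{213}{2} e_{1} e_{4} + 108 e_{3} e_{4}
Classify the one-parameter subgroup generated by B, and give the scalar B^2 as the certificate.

B^2 term by term: the squares give (18)^2*(e_{1} e_{3})^2 + (-\frac{213}{2})^2*(e_{1} e_{4})^2 + (108)^2*(e_{3} e_{4})^2 = 324*(+1) + \frac{45369}{4}*(+1) + 11664*(-1) = \frac{9}{4} (each basis 2-blade squares to minus the product of its generators' squares); cross terms between blades sharing an index anticommute and cancel. So B^2 = \frac{9}{4}.
Answer: boost, certificate B^2 = \frac{9}{4}. Note: conjugating B changes its blade decomposition but never the scalar B^2 = \frac{9}{4}, whose sign settles the classification.


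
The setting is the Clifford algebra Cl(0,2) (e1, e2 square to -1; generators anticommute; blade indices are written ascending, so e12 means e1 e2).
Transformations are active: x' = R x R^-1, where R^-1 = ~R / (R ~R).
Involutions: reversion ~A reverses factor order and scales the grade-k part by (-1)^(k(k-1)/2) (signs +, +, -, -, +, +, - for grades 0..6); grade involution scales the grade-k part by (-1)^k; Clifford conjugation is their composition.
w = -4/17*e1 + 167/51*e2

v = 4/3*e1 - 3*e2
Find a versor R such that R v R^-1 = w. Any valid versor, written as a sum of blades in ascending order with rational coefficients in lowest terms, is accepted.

Here q(v) = q(w) = -97/9; the classical choice R = v + w = 56/51*e1 + 14/51*e2 then realises v -> w under the sandwich.
Answer: 56/51*e1 + 14/51*e2


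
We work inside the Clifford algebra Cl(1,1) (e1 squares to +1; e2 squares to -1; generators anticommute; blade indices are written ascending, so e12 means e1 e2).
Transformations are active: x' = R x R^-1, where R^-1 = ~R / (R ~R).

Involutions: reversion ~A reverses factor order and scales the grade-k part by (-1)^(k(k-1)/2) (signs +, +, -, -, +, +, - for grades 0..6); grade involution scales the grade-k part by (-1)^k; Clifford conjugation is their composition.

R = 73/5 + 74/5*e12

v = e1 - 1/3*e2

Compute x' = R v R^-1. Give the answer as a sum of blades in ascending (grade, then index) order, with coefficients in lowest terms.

~R = 73/5 - 74/5*e12, and R ~R = -147/25, so R^-1 = ~R / (-147/25).
R v = 293/15*e1 - 59/3*e2
Answer: -43219/441*e1 + 43217/441*e2


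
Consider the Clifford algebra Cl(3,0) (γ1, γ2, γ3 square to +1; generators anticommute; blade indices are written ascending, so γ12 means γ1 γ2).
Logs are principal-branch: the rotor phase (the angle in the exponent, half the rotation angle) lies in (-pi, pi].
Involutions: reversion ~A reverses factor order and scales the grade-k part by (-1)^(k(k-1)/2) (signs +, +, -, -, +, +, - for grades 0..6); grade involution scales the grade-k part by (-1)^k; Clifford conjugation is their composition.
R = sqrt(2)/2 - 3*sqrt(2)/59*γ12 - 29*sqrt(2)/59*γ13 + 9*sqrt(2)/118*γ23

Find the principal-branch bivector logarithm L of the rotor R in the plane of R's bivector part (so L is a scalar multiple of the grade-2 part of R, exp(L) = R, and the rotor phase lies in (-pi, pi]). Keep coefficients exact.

The scalar part of R is sqrt(2)/2, so the principal-branch rotor phase is pinned; divide the bivector part by its sine to get the unit plane — L is the phase times that plane.
Concretely: cos(phase) = sqrt(2)/2 gives phase = ±pi/4, and since phase/sin(phase) is even the sign is immaterial: L = (phase/sin(phase)) * <R>_2 = (sqrt(2)*pi/4) * <R>_2.
Answer: -3*pi/118*γ12 - 29*pi/118*γ13 + 9*pi/236*γ23


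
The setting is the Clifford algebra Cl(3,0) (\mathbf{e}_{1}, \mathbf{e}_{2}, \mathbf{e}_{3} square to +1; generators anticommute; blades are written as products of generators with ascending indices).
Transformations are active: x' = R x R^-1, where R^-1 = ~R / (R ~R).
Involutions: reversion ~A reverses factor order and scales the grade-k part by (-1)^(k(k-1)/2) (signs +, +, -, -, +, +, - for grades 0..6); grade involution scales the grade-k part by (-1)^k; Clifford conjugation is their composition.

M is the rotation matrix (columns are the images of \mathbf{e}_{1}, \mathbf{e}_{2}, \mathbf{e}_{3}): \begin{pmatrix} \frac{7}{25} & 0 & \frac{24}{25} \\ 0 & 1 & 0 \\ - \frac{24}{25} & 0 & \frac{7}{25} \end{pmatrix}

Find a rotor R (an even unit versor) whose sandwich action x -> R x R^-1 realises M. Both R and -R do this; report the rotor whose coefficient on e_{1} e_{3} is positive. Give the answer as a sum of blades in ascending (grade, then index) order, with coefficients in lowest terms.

Method: write R = a + b12*e_{1} e_{2} + b13*e_{1} e_{3} + b23*e_{2} e_{3} with a^2 + b12^2 + b13^2 + b23^2 = 1 (so R^-1 = ~R). Expanding the columns R e_j ~R gives tr M = 4a^2 - 1 and, from the antisymmetric part, M21 - M12 = -4a*b12, M13 - M31 = 4a*b13, M32 - M23 = -4a*b23.
Here tr M = \frac{39}{25}, so a^2 = (1 + tr M)/4 = \frac{16}{25} and a = ±\frac{4}{5}. Taking a = \frac{4}{5}: M21 - M12 = 0, M13 - M31 = \frac{48}{25}, M32 - M23 = 0, giving b12 = 0, b13 = \frac{3}{5}, b23 = 0, i.e. R = \frac{4}{5} + \frac{3}{5} e_{1} e_{3}.
Its e_{1} e_{3} coefficient is already positive.
Answer: \frac{4}{5} + \frac{3}{5} e_{1} e_{3}. Why the constraint matters: R and -R act identically through the sandwich — M has trace \frac{39}{25} either way — so only the sign condition on e_{1} e_{3} picks one of the two preimages.


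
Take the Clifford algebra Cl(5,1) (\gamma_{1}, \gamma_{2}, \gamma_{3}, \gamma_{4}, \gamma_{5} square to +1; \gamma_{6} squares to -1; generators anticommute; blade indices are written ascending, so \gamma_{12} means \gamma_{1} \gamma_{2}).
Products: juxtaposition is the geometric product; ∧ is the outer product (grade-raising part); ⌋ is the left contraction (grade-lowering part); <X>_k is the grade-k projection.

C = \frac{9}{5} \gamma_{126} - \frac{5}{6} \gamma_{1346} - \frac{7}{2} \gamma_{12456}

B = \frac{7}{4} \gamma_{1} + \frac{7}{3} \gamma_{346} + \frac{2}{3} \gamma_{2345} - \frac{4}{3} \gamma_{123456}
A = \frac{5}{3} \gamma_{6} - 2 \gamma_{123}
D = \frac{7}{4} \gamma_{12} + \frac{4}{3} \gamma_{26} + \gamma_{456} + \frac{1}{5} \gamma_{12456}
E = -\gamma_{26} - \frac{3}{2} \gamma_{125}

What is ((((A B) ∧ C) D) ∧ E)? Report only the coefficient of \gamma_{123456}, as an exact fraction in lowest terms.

step 1: -\frac{35}{12} \gamma_{16} - \frac{7}{2} \gamma_{23} - \frac{35}{9} \gamma_{34} + \frac{4}{3} \gamma_{145} - \frac{8}{3} \gamma_{456} - \frac{14}{3} \gamma_{1246} - \frac{20}{9} \gamma_{12345} + \frac{10}{9} \gamma_{23456}
step 2: -7 \gamma_{12346}
step 3: -\frac{7}{5} \gamma_{35} - \frac{28}{3} \gamma_{134} + \frac{49}{4} \gamma_{346} + 7 \gamma_{1235}
step 4: \frac{7}{5} \gamma_{2356} + \frac{28}{3} \gamma_{12346} + \frac{147}{8} \gamma_{123456}
Answer: \frac{147}{8}


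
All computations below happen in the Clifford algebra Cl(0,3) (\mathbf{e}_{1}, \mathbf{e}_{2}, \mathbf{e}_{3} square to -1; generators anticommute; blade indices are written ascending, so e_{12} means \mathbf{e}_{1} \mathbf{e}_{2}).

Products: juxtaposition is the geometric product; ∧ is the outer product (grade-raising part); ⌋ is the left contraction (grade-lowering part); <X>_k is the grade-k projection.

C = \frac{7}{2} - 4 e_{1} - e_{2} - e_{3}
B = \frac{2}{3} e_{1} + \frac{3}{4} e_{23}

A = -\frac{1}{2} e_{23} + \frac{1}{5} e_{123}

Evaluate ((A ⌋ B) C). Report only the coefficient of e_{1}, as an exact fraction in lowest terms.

step 1: \frac{3}{8}
step 2: \frac{21}{16} - \frac{3}{2} e_{1} - \frac{3}{8} e_{2} - \frac{3}{8} e_{3}
Answer: -\frac{3}{2}


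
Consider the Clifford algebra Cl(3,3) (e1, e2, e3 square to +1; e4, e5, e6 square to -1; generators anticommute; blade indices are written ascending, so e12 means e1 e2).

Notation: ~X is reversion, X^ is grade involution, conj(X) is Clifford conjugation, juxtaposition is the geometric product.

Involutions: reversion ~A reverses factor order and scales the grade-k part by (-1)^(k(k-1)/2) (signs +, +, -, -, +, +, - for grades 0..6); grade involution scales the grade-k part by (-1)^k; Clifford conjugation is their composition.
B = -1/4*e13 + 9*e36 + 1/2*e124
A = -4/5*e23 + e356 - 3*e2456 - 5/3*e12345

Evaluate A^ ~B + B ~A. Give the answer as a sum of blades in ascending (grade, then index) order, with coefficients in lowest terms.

first term: -9*e5 - 1/5*e12 + 36/5*e26 + 5/6*e35 - 2/5*e134 + 7/4*e156 + 5/12*e245 + 27*e2345 - 15*e12456 + 5/4*e123456
second term: 9*e5 + 1/5*e12 - 36/5*e26 + 5/6*e35 + 2/5*e134 - 5/4*e156 + 5/12*e245 + 27*e2345 + 15*e12456 - 1/4*e123456
Answer: 5/3*e35 + 1/2*e156 + 5/6*e245 + 54*e2345 + e123456


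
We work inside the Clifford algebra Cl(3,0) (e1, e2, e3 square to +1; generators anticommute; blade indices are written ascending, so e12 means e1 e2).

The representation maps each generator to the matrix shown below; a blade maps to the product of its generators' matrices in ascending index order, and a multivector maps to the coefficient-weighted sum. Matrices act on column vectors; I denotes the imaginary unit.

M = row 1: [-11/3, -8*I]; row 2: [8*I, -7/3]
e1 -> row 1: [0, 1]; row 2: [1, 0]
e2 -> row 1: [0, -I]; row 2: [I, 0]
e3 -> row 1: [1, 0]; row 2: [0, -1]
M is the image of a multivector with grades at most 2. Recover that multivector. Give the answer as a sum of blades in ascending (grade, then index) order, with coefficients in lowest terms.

Method: 1, rho(e1), rho(e2), rho(e3) form a trace-orthogonal basis of the 2x2 complex matrices (tr(X Y) = 2 if X = Y, else 0), so M = m0*1 + m1*rho(e1) + m2*rho(e2) + m3*rho(e3) with m0 = tr(M)/2 = -3, m1 = tr(M rho(e1))/2 = 0, m2 = tr(M rho(e2))/2 = 8, m3 = tr(M rho(e3))/2 = -2/3.
Multiplying table entries, the bivector images are rho(e12) = I*rho(e3), rho(e13) = -I*rho(e2), rho(e23) = I*rho(e1); with real blade coefficients the real parts of m0..m3 are the coefficients of 1, e1, e2, e3 and the imaginary parts give the bivectors (e23: Im m1, e13: -Im m2, e12: Im m3).
Answer: -3 + 8*e2 - 2/3*e3


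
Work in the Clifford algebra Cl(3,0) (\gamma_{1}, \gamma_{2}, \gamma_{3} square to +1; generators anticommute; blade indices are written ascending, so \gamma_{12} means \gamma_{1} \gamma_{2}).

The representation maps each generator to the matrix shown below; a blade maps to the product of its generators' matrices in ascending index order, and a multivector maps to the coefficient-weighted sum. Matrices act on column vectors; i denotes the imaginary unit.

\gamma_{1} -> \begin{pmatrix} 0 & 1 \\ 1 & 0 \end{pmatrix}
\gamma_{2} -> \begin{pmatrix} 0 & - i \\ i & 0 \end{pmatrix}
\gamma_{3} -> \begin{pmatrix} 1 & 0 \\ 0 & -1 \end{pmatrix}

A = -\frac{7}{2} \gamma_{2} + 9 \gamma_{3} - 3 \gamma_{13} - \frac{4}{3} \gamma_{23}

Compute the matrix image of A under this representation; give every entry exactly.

Bivector images (products of the table entries): rho(\gamma_{13}) = rho(\gamma_{1})rho(\gamma_{3}) = \begin{pmatrix} 0 & -1 \\ 1 & 0 \end{pmatrix}; rho(\gamma_{23}) = rho(\gamma_{2})rho(\gamma_{3}) = \begin{pmatrix} 0 & i \\ i & 0 \end{pmatrix}.
M = (-\frac{7}{2})*rho(\gamma_{2}) + (9)*rho(\gamma_{3}) + (-3)*rho(\gamma_{13}) + (-\frac{4}{3})*rho(\gamma_{23}), summed entrywise:
Answer: \begin{pmatrix} 9 & 3 + \frac{13 i}{6} \\ -3 - \frac{29 i}{6} & -9 \end{pmatrix}


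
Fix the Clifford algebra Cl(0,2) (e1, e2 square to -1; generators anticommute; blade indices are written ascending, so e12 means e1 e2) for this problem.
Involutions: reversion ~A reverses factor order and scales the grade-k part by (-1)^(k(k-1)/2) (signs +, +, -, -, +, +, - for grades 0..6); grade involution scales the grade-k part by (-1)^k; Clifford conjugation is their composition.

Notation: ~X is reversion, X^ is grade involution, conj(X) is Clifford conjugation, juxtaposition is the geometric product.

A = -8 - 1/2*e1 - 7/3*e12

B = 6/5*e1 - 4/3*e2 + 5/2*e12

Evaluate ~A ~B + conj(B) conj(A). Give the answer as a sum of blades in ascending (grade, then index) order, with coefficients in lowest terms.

first term: 193/30 - 292/45*e1 + 733/60*e2 + 62/3*e12
second term: 193/30 + 572/45*e1 - 547/60*e2 + 58/3*e12
Answer: 193/15 + 56/9*e1 + 31/10*e2 + 40*e12


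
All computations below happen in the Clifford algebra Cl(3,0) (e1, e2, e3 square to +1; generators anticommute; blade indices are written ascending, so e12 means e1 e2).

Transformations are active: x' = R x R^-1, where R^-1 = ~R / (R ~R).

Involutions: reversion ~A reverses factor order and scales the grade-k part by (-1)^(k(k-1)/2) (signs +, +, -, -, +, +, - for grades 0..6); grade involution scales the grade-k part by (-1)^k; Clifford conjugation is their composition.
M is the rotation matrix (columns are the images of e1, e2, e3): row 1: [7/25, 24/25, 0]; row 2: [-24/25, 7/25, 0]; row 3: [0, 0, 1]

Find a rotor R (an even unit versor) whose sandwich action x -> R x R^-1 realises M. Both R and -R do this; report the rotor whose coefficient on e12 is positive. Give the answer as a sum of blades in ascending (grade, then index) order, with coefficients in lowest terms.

Method: write R = a + b12*e12 + b13*e13 + b23*e23 with a^2 + b12^2 + b13^2 + b23^2 = 1 (so R^-1 = ~R). Expanding the columns R e_j ~R gives tr M = 4a^2 - 1 and, from the antisymmetric part, M21 - M12 = -4a*b12, M13 - M31 = 4a*b13, M32 - M23 = -4a*b23.
Here tr M = 39/25, so a^2 = (1 + tr M)/4 = 16/25 and a = ±4/5. Taking a = 4/5: M21 - M12 = -48/25, M13 - M31 = 0, M32 - M23 = 0, giving b12 = 3/5, b13 = 0, b23 = 0, i.e. R = 4/5 + 3/5*e12.
Its e12 coefficient is already positive.
Answer: 4/5 + 3/5*e12. Note: both R and -R realise this M (trace 39/25); the covering map identifies them, and the e12-coefficient sign is the tie-breaker.


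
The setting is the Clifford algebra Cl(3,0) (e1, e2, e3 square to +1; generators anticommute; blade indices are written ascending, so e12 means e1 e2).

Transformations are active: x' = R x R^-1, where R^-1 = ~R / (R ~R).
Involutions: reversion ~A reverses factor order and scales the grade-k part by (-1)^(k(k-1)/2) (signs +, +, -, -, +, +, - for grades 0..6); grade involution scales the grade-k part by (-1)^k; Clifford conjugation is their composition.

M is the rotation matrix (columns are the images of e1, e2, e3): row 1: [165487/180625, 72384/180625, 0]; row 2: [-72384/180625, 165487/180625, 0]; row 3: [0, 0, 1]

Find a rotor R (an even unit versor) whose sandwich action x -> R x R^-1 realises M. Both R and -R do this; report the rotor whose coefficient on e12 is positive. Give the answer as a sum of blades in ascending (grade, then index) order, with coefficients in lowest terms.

Method: write R = a + b12*e12 + b13*e13 + b23*e23 with a^2 + b12^2 + b13^2 + b23^2 = 1 (so R^-1 = ~R). Expanding the columns R e_j ~R gives tr M = 4a^2 - 1 and, from the antisymmetric part, M21 - M12 = -4a*b12, M13 - M31 = 4a*b13, M32 - M23 = -4a*b23.
Here tr M = 511599/180625, so a^2 = (1 + tr M)/4 = 173056/180625 and a = ±416/425. Taking a = 416/425: M21 - M12 = -144768/180625, M13 - M31 = 0, M32 - M23 = 0, giving b12 = 87/425, b13 = 0, b23 = 0, i.e. R = 416/425 + 87/425*e12.
Its e12 coefficient is already positive.
Answer: 416/425 + 87/425*e12. Sheet selection: the two-to-one cover makes ±R indistinguishable at the matrix level (trace 511599/180625), so uniqueness comes from the required sign on e12.


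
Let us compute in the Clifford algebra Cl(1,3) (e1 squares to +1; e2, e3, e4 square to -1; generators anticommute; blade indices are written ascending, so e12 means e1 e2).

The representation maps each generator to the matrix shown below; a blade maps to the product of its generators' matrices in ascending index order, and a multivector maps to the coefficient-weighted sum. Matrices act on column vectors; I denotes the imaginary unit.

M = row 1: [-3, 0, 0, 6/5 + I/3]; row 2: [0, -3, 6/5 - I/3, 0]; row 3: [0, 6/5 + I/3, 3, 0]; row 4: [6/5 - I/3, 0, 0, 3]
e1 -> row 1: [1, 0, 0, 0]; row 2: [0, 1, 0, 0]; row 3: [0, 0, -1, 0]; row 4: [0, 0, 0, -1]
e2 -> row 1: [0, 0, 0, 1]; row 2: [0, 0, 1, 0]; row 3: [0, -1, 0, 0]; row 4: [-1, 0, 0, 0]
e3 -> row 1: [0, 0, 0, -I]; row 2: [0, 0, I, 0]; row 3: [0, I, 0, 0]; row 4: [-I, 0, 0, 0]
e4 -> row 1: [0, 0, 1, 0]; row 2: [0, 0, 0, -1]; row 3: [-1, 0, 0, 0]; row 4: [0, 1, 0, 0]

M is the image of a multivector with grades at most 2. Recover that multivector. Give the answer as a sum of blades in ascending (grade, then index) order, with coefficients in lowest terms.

Method: the blade images are trace-orthogonal — tr(rho(e_A) rho(e_B)^-1) = 4 if A = B and 0 otherwise — and rho(e_A)^-1 = (e_A)^2 * rho(e_A) with (e_A)^2 = +1 or -1, so the coefficient of e_A in the preimage is (e_A)^2 * tr(M rho(e_A))/4.
Nonzero projections over blades of grade <= 2: e1: (e1)^2 = +1, tr(M rho(e1)) = -12, coefficient -3; e12: (e12)^2 = +1, tr(M rho(e12)) = 24/5, coefficient 6/5; e13: (e13)^2 = +1, tr(M rho(e13)) = -4/3, coefficient -1/3. Every other blade of grade <= 2 projects to 0.
Answer: -3*e1 + 6/5*e12 - 1/3*e13


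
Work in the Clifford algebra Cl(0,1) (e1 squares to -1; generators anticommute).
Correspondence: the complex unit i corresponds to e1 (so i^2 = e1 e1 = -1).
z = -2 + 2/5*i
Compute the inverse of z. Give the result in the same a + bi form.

In blades: z = -2 + 2/5*e1.
With qbar = -2 - 2/5*e1 (scalar fixed, mapped units negated), z qbar = 104/25 (the sum of squared coefficients), so z^-1 = qbar / (104/25) = -25/52 - 5/52*e1; translating back:
Answer: -25/52 - 5/52*i


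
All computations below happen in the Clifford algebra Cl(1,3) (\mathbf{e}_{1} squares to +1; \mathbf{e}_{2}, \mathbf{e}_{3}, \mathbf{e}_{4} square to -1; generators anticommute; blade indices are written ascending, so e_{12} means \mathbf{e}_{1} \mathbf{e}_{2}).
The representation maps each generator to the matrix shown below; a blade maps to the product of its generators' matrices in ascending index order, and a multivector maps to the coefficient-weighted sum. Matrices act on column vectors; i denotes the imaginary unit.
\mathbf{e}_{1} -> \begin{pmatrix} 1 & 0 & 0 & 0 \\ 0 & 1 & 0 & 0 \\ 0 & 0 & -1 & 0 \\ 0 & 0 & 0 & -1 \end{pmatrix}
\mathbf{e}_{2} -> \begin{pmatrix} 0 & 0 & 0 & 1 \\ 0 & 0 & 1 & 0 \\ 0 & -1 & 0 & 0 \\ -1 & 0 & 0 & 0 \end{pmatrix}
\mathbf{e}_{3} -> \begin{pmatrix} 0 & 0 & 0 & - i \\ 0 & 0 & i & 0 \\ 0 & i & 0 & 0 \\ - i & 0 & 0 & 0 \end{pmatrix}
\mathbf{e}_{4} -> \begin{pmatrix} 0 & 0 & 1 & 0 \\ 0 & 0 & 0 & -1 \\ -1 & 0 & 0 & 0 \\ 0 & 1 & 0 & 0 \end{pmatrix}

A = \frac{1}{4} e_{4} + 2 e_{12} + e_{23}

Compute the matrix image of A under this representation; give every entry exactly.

Bivector images (products of the table entries): rho(e_{12}) = rho(\mathbf{e}_{1})rho(\mathbf{e}_{2}) = \begin{pmatrix} 0 & 0 & 0 & 1 \\ 0 & 0 & 1 & 0 \\ 0 & 1 & 0 & 0 \\ 1 & 0 & 0 & 0 \end{pmatrix}; rho(e_{23}) = rho(\mathbf{e}_{2})rho(\mathbf{e}_{3}) = \begin{pmatrix} - i & 0 & 0 & 0 \\ 0 & i & 0 & 0 \\ 0 & 0 & - i & 0 \\ 0 & 0 & 0 & i \end{pmatrix}.
M = (\frac{1}{4})*rho(e_{4}) + (2)*rho(e_{12}) + (1)*rho(e_{23}), summed entrywise:
Answer: \begin{pmatrix} - i & 0 & \frac{1}{4} & 2 \\ 0 & i & 2 & - \frac{1}{4} \\ - \frac{1}{4} & 2 & - i & 0 \\ 2 & \frac{1}{4} & 0 & i \end{pmatrix}


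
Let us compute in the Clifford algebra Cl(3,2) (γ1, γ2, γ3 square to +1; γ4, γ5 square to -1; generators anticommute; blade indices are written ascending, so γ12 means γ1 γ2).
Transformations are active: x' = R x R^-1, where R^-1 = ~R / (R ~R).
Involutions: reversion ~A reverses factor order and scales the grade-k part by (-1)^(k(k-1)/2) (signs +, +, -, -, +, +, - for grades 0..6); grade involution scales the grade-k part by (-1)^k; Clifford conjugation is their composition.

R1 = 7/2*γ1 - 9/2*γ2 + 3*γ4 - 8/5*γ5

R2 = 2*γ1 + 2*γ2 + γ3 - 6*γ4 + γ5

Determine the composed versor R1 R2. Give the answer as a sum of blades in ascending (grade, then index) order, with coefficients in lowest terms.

Distribute over the terms of R1 (each basis-blade product reordered to ascending indices, repeated generators contracted through their squares):
(7/2*γ1) R2 = 7 + 7*γ12 + 7/2*γ13 - 21*γ14 + 7/2*γ15
(-9/2*γ2) R2 = -9 + 9*γ12 - 9/2*γ23 + 27*γ24 - 9/2*γ25
(3*γ4) R2 = 18 - 6*γ14 - 6*γ24 - 3*γ34 + 3*γ45
(-8/5*γ5) R2 = 8/5 + 16/5*γ15 + 16/5*γ25 + 8/5*γ35 - 48/5*γ45
Summing the partial products and collecting blades:
Answer: 88/5 + 16*γ12 + 7/2*γ13 - 27*γ14 + 67/10*γ15 - 9/2*γ23 + 21*γ24 - 13/10*γ25 - 3*γ34 + 8/5*γ35 - 33/5*γ45


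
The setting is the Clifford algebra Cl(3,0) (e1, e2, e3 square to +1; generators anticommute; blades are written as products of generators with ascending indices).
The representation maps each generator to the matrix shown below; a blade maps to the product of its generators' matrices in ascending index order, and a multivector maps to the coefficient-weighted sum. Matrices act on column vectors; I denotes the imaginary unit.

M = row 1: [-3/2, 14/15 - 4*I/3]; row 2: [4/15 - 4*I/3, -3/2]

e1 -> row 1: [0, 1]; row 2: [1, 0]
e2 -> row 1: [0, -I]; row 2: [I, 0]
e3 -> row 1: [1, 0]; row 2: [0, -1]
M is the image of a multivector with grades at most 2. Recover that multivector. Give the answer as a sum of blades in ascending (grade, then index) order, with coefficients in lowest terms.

Method: 1, rho(e1), rho(e2), rho(e3) form a trace-orthogonal basis of the 2x2 complex matrices (tr(X Y) = 2 if X = Y, else 0), so M = m0*1 + m1*rho(e1) + m2*rho(e2) + m3*rho(e3) with m0 = tr(M)/2 = -3/2, m1 = tr(M rho(e1))/2 = 3/5 - 4*I/3, m2 = tr(M rho(e2))/2 = I/3, m3 = tr(M rho(e3))/2 = 0.
Multiplying table entries, the bivector images are rho(e1 e2) = I*rho(e3), rho(e1 e3) = -I*rho(e2), rho(e2 e3) = I*rho(e1); with real blade coefficients the real parts of m0..m3 are the coefficients of 1, e1, e2, e3 and the imaginary parts give the bivectors (e2 e3: Im m1, e1 e3: -Im m2, e1 e2: Im m3).
Answer: -3/2 + 3/5*e1 - 1/3*e1 e3 - 4/3*e2 e3


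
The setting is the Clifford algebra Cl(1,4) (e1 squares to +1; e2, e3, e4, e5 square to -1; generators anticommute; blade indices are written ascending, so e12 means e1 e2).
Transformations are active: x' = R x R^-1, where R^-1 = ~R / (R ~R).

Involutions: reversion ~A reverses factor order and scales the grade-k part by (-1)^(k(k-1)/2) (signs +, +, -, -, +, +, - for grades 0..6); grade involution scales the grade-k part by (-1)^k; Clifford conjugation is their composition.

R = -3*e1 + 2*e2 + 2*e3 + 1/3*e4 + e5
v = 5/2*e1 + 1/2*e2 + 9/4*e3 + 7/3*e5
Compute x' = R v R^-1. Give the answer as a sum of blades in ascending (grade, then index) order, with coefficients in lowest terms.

~R = -3*e1 + 2*e2 + 2*e3 + 1/3*e4 + e5, and R ~R = -1/9, so R^-1 = ~R / (-1/9).
R v = -46/3 - 13/2*e12 - 47/4*e13 - 5/6*e14 - 19/2*e15 + 7/2*e23 - 1/6*e24 + 25/6*e25 - 3/4*e34 + 29/12*e35 + 7/9*e45
Answer: -1661/2*e1 + 1103/2*e2 + 2199/4*e3 + 92*e4 + 821/3*e5


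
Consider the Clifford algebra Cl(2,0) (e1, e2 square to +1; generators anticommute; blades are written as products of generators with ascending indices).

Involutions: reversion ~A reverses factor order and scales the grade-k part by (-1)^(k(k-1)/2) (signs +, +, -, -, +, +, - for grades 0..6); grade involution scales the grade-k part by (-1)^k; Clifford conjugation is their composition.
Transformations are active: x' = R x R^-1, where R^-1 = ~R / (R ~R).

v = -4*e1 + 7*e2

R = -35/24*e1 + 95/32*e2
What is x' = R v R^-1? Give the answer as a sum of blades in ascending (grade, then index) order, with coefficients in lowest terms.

~R = -35/24*e1 + 95/32*e2, and R ~R = 100825/9216, so R^-1 = ~R / (100825/9216).
R v = 2555/96 + 5/3*e1 e2
Answer: -12484/4033*e1 + 30023/4033*e2


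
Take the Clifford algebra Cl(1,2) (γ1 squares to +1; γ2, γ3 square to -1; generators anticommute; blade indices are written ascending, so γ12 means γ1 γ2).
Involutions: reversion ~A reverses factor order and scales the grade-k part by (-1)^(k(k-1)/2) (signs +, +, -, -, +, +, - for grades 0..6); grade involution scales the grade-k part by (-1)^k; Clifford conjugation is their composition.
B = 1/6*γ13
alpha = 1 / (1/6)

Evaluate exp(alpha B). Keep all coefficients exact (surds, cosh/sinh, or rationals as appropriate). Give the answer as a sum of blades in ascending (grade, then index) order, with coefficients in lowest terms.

B^2 = (1/6)^2*(γ13)^2 = 1/36*(+1) = 1/36 (a basis 2-blade squares to minus the product of its generators' squares).
B^2 = 1/36 — the series telescopes hyperbolically here: l = 1/6, alpha*l = 1, so exp(alpha B) = cosh(1) + (sinh(1)/(1/6))*B = cosh(1) + (6*sinh(1))*B.
Answer: cosh(1) + sinh(1)*γ13


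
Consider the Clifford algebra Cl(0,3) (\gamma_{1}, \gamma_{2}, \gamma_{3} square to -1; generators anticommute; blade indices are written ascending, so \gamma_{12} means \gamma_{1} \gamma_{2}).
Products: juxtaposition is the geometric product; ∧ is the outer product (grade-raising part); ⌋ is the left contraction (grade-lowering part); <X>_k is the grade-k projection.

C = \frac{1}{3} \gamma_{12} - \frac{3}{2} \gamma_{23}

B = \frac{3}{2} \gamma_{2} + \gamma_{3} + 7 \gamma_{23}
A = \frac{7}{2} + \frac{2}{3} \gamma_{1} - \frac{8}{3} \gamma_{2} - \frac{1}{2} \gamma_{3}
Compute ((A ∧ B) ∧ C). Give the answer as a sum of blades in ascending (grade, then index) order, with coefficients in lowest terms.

step 1: \frac{21}{4} \gamma_{2} + \frac{7}{2} \gamma_{3} + \gamma_{12} + \frac{2}{3} \gamma_{13} + \frac{271}{12} \gamma_{23} + \frac{14}{3} \gamma_{123}
step 2: \frac{7}{6} \gamma_{123}
Answer: \frac{7}{6} \gamma_{123}


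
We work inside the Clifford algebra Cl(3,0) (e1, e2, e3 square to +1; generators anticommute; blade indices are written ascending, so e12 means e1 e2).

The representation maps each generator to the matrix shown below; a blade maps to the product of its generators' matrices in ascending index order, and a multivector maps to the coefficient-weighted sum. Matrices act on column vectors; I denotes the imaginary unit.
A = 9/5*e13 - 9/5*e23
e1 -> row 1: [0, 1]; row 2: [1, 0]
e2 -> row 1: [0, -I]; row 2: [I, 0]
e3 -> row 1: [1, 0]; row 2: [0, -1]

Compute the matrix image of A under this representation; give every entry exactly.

Bivector images (products of the table entries): rho(e13) = rho(e1)rho(e3) = row 1: [0, -1]; row 2: [1, 0]; rho(e23) = rho(e2)rho(e3) = row 1: [0, I]; row 2: [I, 0].
M = (9/5)*rho(e13) + (-9/5)*rho(e23), summed entrywise:
Answer: row 1: [0, -9/5 - 9*I/5]; row 2: [9/5 - 9*I/5, 0]


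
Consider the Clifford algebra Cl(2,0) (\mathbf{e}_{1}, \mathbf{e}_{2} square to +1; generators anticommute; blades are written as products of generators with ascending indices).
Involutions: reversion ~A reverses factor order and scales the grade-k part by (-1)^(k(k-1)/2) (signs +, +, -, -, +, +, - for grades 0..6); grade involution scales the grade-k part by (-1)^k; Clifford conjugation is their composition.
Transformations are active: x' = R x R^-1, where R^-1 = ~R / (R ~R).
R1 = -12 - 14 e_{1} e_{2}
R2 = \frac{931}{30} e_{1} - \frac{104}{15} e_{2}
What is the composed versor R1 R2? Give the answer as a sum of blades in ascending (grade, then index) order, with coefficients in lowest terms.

Distribute over the terms of R1 (each basis-blade product reordered to ascending indices, repeated generators contracted through their squares):
(-12) R2 = -\frac{1862}{5} e_{1} + \frac{416}{5} e_{2}
(-14 e_{1} e_{2}) R2 = \frac{1456}{15} e_{1} + \frac{6517}{15} e_{2}
Summing the partial products and collecting blades:
Answer: -\frac{826}{3} e_{1} + \frac{1553}{3} e_{2}


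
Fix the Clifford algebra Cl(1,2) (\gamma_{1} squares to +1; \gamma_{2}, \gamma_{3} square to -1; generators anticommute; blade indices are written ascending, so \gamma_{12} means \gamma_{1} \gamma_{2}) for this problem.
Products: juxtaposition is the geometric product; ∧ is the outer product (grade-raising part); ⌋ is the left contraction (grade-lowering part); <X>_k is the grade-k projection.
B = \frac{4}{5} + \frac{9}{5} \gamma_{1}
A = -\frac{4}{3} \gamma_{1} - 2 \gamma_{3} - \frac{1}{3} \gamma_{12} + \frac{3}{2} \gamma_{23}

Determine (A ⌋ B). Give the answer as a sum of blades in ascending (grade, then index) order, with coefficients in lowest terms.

step 1: -\frac{12}{5}
Answer: -\frac{12}{5}


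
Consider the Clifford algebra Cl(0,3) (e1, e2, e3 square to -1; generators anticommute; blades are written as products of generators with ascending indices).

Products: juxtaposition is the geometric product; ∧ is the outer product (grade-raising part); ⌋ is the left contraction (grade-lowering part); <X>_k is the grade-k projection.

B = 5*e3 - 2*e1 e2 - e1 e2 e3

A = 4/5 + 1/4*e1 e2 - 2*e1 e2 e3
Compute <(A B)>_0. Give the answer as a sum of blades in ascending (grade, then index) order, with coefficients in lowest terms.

step 1: 5/2 + 1/4*e3 + 42/5*e1 e2 + 9/20*e1 e2 e3
step 2: 5/2
Answer: 5/2


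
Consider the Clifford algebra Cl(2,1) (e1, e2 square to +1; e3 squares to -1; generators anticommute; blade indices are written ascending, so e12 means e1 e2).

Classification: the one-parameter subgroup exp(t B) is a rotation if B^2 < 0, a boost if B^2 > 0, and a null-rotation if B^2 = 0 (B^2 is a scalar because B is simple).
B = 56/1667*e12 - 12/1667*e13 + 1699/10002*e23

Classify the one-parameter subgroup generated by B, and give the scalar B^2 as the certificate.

B^2 term by term: the squares give (56/1667)^2*(e12)^2 + (-12/1667)^2*(e13)^2 + (1699/10002)^2*(e23)^2 = 3136/2778889*(-1) + 144/2778889*(+1) + 2886601/100040004*(+1) = 1/36 (each basis 2-blade squares to minus the product of its generators' squares); cross terms between blades sharing an index anticommute and cancel. So B^2 = 1/36.
Answer: boost, certificate B^2 = 1/36. Check the certificate: B^2 = 1/36, and that sign is decisive whatever form B takes.


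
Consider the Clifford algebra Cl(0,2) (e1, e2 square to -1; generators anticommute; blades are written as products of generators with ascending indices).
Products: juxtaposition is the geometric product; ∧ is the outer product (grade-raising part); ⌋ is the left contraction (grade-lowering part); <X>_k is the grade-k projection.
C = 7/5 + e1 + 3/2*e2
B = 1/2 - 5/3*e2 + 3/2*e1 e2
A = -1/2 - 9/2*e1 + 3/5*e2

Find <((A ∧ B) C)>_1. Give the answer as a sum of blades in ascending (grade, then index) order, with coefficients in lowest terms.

step 1: -1/4 - 9/4*e1 + 17/15*e2 + 27/4*e1 e2
step 2: 1/5 - 541/40*e1 + 4777/600*e2 + 593/120*e1 e2
step 3: -541/40*e1 + 4777/600*e2
Answer: -541/40*e1 + 4777/600*e2


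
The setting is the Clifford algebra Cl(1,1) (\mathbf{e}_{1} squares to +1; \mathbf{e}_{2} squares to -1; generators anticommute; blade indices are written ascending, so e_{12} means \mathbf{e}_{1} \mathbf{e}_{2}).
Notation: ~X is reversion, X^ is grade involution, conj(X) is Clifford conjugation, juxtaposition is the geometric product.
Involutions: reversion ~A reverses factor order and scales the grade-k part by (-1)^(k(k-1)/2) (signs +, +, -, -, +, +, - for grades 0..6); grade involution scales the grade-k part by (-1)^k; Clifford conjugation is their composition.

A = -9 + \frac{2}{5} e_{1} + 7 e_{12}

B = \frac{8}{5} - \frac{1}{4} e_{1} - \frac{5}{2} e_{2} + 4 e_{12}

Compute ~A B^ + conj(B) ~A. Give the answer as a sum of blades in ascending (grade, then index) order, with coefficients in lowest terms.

first term: -\frac{423}{10} + \frac{1589}{100} e_{1} - \frac{383}{20} e_{2} - \frac{231}{5} e_{12}
second term: \frac{137}{10} - \frac{1911}{100} e_{1} - \frac{453}{20} e_{2} + \frac{119}{5} e_{12}
Answer: -\frac{143}{5} - \frac{161}{50} e_{1} - \frac{209}{5} e_{2} - \frac{112}{5} e_{12}


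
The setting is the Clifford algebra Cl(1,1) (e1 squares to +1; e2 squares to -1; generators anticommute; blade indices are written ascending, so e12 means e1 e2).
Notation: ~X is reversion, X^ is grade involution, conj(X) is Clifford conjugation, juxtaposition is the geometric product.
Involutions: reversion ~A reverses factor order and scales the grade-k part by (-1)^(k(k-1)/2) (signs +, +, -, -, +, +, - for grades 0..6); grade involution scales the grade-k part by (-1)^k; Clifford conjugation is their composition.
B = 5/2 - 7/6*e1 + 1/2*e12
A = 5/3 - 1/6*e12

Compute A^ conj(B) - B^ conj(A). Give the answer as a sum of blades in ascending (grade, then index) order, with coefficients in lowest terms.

first term: 17/4 + 35/18*e1 + 7/36*e2 - 5/4*e12
second term: 17/4 + 35/18*e1 + 7/36*e2 + 5/4*e12
Answer: -5/2*e12


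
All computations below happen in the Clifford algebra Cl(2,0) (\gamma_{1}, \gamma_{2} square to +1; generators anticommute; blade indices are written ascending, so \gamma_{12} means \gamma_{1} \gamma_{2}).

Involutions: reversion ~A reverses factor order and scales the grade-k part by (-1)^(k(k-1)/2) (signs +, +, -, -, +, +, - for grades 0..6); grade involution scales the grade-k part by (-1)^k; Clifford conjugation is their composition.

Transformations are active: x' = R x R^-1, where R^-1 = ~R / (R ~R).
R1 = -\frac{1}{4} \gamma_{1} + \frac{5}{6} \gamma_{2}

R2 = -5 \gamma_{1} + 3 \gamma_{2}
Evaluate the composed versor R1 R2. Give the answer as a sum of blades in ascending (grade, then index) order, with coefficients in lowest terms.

Distribute over the terms of R1 (each basis-blade product reordered to ascending indices, repeated generators contracted through their squares):
(-\frac{1}{4} \gamma_{1}) R2 = \frac{5}{4} - \frac{3}{4} \gamma_{12}
(\frac{5}{6} \gamma_{2}) R2 = \frac{5}{2} + \frac{25}{6} \gamma_{12}
Summing the partial products and collecting blades:
Answer: \frac{15}{4} + \frac{41}{12} \gamma_{12}
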